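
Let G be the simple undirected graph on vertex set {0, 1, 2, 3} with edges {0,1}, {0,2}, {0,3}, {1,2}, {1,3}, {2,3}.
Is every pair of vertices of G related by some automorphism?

Every vertex has degree 3, so G is the complete graph K_4. Any permutation of the 4 vertices preserves K_4, so Aut(K_4) = S_4 of order 4! = 24. Under this action every vertex can be carried to every other, so G is vertex-transitive.

Yes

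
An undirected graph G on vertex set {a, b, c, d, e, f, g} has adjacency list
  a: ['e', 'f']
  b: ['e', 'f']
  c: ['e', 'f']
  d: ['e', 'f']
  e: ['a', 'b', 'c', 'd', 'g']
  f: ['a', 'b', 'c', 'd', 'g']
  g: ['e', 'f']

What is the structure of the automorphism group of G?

S_2 × S_5

The vertices split by degree into {e, f} (degree 5) and {a, b, c, d, g} (degree 2); every edge runs between the two parts, so G is the complete bipartite graph K_{2,5}. The parts have unequal sizes, so no automorphism swaps them; each part is permuted independently, giving S_2 × S_5 of order 2!·5! = 240.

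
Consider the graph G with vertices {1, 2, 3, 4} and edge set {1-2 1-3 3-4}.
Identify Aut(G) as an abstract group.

The degree sequence is [2, 1, 2, 1]; the two degree-1 vertices 2 and 4 are the ends of a path, so G = P_4. The only nontrivial automorphism of a path is the end-to-end reflection, so Aut(G) ≅ Z_2.

C_2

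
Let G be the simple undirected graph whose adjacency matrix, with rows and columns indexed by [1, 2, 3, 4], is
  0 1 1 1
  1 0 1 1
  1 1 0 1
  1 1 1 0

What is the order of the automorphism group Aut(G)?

All 4 vertices are pairwise adjacent: G = K_4. Any permutation of the 4 vertices preserves K_4, so Aut(K_4) = S_4 of order 4! = 24.

24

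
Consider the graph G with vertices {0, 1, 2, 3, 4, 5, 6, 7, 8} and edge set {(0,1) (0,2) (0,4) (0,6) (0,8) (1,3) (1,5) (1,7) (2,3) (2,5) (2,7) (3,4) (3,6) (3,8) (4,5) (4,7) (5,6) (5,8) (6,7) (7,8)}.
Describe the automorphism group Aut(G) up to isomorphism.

The vertices split by degree into {0, 3, 5, 7} (degree 5) and {1, 2, 4, 6, 8} (degree 4); every edge runs between the two parts, so G is the complete bipartite graph K_{4,5}. The parts have unequal sizes, so no automorphism swaps them; each part is permuted independently, giving S_4 × S_5 of order 4!·5! = 2880.

S_4 × S_5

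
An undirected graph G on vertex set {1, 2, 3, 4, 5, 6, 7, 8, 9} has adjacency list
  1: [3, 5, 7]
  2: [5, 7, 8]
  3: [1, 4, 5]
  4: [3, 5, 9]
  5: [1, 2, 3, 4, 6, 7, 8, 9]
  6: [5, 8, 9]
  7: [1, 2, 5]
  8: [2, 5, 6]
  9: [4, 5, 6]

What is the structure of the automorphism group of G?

D_8

Vertex 5 is the unique vertex of degree 8; the remaining 8 vertices each have degree 3 and induce a cycle, so G is the wheel on 9 vertices with hub 5. With the hub fixed, the remaining symmetry is that of the rim cycle C_8, giving the dihedral group D_8.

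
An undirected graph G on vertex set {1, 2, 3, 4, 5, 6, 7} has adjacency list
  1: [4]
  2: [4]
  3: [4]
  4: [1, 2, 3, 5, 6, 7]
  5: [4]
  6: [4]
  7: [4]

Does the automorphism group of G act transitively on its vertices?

No

Vertex 4 is the only vertex of degree 6, so every automorphism fixes it; G is not vertex-transitive.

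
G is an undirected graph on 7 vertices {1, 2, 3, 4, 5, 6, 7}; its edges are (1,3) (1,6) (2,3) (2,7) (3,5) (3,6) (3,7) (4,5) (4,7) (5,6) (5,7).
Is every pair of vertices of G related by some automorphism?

No

Vertex 3 is the only vertex of degree 5, so every automorphism fixes it; G is not vertex-transitive.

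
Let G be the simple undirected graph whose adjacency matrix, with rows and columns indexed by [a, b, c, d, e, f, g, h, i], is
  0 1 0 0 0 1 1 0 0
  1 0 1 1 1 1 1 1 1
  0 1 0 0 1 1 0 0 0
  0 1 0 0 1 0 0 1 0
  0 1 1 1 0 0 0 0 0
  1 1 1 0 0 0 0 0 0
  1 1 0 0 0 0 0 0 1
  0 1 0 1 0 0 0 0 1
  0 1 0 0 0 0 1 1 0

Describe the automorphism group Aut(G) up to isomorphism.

D_8

Vertex b is the unique vertex of degree 8; the remaining 8 vertices each have degree 3 and induce a cycle, so G is the wheel on 9 vertices with hub b. With the hub fixed, the remaining symmetry is that of the rim cycle C_8, giving the dihedral group D_8.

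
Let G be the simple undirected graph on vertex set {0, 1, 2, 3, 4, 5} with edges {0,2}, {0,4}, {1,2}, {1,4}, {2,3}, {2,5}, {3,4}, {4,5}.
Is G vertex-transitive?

No

Automorphisms preserve degree, but G has vertices of degree 2 and vertices of degree 4; no automorphism maps one to the other, so G is not vertex-transitive.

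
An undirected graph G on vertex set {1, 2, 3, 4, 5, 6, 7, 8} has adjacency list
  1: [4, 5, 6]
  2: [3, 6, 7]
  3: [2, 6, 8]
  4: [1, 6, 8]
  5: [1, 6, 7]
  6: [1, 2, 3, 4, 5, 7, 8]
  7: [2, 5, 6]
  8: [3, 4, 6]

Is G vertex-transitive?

No

Vertex 6 is the only vertex of degree 7, so every automorphism fixes it; G is not vertex-transitive.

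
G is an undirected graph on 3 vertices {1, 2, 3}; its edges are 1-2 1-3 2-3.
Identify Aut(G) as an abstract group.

S_3

Every vertex has degree 2, so G is the complete graph K_3. Any permutation of the 3 vertices preserves K_3, so Aut(K_3) = S_3 of order 3! = 6.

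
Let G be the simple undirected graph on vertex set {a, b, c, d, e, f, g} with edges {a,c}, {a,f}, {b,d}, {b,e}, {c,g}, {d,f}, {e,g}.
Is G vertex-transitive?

Yes

G is 2-regular and connected on 7 vertices, i.e. the cycle C_7. The automorphisms of the 7-cycle are exactly the symmetries of a regular 7-gon: the dihedral group D_7, |D_7| = 14. Under this action every vertex can be carried to every other, so G is vertex-transitive.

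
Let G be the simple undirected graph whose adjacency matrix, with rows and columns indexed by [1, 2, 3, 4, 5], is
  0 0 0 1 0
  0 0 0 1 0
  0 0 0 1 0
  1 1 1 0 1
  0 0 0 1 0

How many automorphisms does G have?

24

Vertex 4 has degree 4 and every other vertex has degree 1, so G is the star K_{1,4} with centre 4. The 4 leaves are pairwise interchangeable while the centre is fixed, giving Aut(G) = S_4.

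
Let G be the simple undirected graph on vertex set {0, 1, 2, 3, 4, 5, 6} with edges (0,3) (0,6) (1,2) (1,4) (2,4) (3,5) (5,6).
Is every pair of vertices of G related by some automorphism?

No

G has two connected components, {0, 3, 5, 6} and {1, 2, 4}; each is 2-regular, so G = C_4 ⊔ C_3. The orbit of 0 under Aut(G) is {0, 3, 5, 6}, which does not contain 1, so G is not vertex-transitive.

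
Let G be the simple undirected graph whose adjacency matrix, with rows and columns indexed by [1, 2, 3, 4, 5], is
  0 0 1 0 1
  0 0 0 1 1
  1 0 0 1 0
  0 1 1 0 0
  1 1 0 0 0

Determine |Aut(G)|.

10

G is 2-regular and connected on 5 vertices, i.e. the cycle C_5. C_5 has 5 rotations and 5 reflections, so Aut(C_5) ≅ D_5 of order 10.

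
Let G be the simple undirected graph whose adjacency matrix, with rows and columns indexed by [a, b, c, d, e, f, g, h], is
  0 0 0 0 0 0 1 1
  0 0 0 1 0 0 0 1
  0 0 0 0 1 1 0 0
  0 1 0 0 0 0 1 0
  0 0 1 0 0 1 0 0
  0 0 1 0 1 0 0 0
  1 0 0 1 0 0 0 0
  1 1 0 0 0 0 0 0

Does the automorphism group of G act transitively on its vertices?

G has two connected components, {a, b, d, g, h} and {c, e, f}; each is 2-regular, so G = C_5 ⊔ C_3. The orbit of a under Aut(G) is {a, b, d, g, h}, which does not contain c, so G is not vertex-transitive.

No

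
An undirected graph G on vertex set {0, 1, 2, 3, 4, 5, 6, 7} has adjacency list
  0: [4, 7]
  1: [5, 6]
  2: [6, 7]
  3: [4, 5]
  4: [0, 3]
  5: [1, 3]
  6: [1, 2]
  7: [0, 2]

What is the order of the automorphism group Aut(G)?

16

G is 2-regular and connected on 8 vertices, i.e. the cycle C_8. C_8 has 8 rotations and 8 reflections, so Aut(C_8) ≅ D_8 of order 16.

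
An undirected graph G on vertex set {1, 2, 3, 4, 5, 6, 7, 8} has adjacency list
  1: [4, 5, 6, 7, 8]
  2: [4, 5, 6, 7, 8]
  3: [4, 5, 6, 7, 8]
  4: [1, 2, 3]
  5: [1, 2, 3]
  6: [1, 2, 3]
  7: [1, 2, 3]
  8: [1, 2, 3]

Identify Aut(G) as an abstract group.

The vertices split by degree into {1, 2, 3} (degree 5) and {4, 5, 6, 7, 8} (degree 3); every edge runs between the two parts, so G is the complete bipartite graph K_{3,5}. The parts have unequal sizes, so no automorphism swaps them; each part is permuted independently, giving S_3 × S_5 of order 3!·5! = 720.

S_3 × S_5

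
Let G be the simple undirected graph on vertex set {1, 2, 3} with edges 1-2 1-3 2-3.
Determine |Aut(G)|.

All 3 vertices are pairwise adjacent: G = K_3. Every bijection on the vertex set is an automorphism of K_3; hence Aut(K_3) ≅ S_3, order 6.

6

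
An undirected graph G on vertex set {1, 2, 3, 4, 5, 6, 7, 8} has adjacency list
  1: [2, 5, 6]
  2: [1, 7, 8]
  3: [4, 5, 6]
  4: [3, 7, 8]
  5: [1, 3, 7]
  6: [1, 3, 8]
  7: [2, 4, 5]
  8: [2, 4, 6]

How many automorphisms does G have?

G is 3-regular and bipartite on 2^3 = 8 vertices with girth 4; it is the hypercube graph Q_3. Aut(Q_3) consists of the signed permutations of the 3 coordinate axes: 3! permutations times 2^3 sign flips, so |Aut| = 2^3·3! = 48.

48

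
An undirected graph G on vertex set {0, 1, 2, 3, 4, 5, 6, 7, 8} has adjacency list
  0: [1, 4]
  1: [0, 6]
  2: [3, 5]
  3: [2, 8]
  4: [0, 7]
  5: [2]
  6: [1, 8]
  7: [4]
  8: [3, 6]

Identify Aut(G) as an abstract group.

The degree sequence is [2, 2, 2, 2, 2, 1, 2, 1, 2]; the two degree-1 vertices 5 and 7 are the ends of a path, so G = P_9. A path has exactly one nontrivial symmetry — reversal — giving Aut(G) of order 2.

C_2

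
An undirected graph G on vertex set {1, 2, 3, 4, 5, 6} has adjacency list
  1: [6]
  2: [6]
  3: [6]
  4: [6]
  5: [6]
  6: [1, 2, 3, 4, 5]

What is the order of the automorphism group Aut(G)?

Vertex 6 has degree 5 and every other vertex has degree 1, so G is the star K_{1,5} with centre 6. The 5 leaves are pairwise interchangeable while the centre is fixed, giving Aut(G) = S_5.

120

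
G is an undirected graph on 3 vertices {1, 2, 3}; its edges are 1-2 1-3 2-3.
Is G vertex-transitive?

Yes

Every vertex has degree 2, so G is the complete graph K_3. Any permutation of the 3 vertices preserves K_3, so Aut(K_3) = S_3 of order 3! = 6. This group acts transitively on the 3 vertices.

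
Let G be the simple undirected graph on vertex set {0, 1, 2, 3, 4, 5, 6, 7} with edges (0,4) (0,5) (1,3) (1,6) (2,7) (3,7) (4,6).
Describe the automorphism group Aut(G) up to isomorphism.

C_2

The degree sequence is [2, 2, 1, 2, 2, 1, 2, 2]; the two degree-1 vertices 2 and 5 are the ends of a path, so G = P_8. A path has exactly one nontrivial symmetry — reversal — giving Aut(G) of order 2.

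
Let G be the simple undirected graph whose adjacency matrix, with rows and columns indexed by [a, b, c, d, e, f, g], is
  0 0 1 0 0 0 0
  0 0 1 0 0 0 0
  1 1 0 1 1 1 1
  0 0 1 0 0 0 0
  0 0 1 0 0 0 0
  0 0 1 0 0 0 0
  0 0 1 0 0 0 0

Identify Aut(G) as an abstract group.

Vertex c has degree 6 and every other vertex has degree 1, so G is the star K_{1,6} with centre c. The 6 leaves are pairwise interchangeable while the centre is fixed, giving Aut(G) = S_6.

S_6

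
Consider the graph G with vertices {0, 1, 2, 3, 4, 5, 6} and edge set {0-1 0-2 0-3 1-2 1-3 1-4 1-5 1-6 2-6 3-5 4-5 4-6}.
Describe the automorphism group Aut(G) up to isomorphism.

Vertex 1 is the unique vertex of degree 6; the remaining 6 vertices each have degree 3 and induce a cycle, so G is the wheel on 7 vertices with hub 1. Every automorphism fixes the hub and acts on the rim 6-cycle, so Aut(G) ≅ Aut(C_6) = D_6 of order 12.

the dihedral group of order 12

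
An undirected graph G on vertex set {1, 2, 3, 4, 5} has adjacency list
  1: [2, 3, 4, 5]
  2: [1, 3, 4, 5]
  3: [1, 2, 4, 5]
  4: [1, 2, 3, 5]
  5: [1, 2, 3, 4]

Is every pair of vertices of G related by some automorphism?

Yes

All 5 vertices are pairwise adjacent: G = K_5. Every bijection on the vertex set is an automorphism of K_5; hence Aut(K_5) ≅ S_5, order 120. This group acts transitively on the 5 vertices.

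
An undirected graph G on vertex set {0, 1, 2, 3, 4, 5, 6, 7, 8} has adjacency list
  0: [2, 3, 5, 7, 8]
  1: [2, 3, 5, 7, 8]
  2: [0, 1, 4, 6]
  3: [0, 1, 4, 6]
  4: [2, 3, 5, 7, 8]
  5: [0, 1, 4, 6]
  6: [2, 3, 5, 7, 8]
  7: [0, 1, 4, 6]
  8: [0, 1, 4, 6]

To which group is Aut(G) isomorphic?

S_4 × S_5

The vertices split by degree into {0, 1, 4, 6} (degree 5) and {2, 3, 5, 7, 8} (degree 4); every edge runs between the two parts, so G is the complete bipartite graph K_{4,5}. The parts have unequal sizes, so no automorphism swaps them; each part is permuted independently, giving S_4 × S_5 of order 4!·5! = 2880.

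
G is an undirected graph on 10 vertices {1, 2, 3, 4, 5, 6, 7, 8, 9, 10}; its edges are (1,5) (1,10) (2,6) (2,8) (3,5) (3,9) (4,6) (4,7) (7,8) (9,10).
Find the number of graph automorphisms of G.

G has two connected components, {2, 4, 6, 7, 8} and {1, 3, 5, 9, 10}; each is 2-regular, so G = C_5 ⊔ C_5. Aut of a disjoint union of two copies of C_5 is the wreath product D_5 ≀ Z_2, of order 2·10² = 200.

200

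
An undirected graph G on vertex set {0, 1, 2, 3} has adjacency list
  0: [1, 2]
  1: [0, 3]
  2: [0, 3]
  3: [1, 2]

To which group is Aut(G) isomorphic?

Z_2^2 ⋊ S_2

G is 2-regular and bipartite on 2^2 = 4 vertices with girth 4; it is the hypercube graph Q_2. Aut(Q_2) consists of the signed permutations of the 2 coordinate axes: 2! permutations times 2^2 sign flips, so |Aut| = 2^2·2! = 8.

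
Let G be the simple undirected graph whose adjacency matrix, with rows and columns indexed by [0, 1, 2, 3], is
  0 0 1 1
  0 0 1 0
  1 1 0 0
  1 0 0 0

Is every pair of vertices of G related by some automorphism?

No

Automorphisms preserve degree, but G has vertices of degree 1 and vertices of degree 2; no automorphism maps one to the other, so G is not vertex-transitive.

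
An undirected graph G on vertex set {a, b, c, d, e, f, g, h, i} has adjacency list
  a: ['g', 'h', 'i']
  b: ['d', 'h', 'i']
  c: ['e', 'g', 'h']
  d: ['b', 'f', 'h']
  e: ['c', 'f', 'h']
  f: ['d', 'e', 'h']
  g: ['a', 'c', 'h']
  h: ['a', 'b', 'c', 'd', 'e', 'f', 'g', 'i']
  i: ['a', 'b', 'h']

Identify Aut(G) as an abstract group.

Vertex h is the unique vertex of degree 8; the remaining 8 vertices each have degree 3 and induce a cycle, so G is the wheel on 9 vertices with hub h. Every automorphism fixes the hub and acts on the rim 8-cycle, so Aut(G) ≅ Aut(C_8) = D_8 of order 16.

D_8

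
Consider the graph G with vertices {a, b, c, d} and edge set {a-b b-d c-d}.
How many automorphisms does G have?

The degree sequence is [1, 2, 1, 2]; the two degree-1 vertices a and c are the ends of a path, so G = P_4. A path has exactly one nontrivial symmetry — reversal — giving Aut(G) of order 2.

2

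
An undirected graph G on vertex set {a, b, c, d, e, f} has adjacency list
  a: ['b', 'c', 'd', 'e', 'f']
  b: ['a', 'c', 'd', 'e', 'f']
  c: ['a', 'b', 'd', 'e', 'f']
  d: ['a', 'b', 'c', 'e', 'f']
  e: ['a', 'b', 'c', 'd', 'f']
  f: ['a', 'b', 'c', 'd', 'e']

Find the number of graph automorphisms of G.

720

All 6 vertices are pairwise adjacent: G = K_6. Any permutation of the 6 vertices preserves K_6, so Aut(K_6) = S_6 of order 6! = 720.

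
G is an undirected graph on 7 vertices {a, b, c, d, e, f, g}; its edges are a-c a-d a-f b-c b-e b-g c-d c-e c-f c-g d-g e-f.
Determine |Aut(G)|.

12

Vertex c is the unique vertex of degree 6; the remaining 6 vertices each have degree 3 and induce a cycle, so G is the wheel on 7 vertices with hub c. With the hub fixed, the remaining symmetry is that of the rim cycle C_6, giving the dihedral group D_6.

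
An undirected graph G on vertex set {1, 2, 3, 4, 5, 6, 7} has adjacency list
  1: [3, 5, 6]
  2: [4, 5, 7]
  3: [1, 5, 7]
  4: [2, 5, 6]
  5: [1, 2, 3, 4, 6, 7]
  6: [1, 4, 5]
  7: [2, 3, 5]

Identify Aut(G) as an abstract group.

D_6

Vertex 5 is the unique vertex of degree 6; the remaining 6 vertices each have degree 3 and induce a cycle, so G is the wheel on 7 vertices with hub 5. Every automorphism fixes the hub and acts on the rim 6-cycle, so Aut(G) ≅ Aut(C_6) = D_6 of order 12.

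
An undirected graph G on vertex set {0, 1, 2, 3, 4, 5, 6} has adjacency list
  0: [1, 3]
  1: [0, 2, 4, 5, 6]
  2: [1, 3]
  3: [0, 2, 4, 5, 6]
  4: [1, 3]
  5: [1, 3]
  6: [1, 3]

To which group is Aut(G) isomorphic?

The vertices split by degree into {1, 3} (degree 5) and {0, 2, 4, 5, 6} (degree 2); every edge runs between the two parts, so G is the complete bipartite graph K_{2,5}. The parts have unequal sizes, so no automorphism swaps them; each part is permuted independently, giving S_2 × S_5 of order 2!·5! = 240.

S_2 × S_5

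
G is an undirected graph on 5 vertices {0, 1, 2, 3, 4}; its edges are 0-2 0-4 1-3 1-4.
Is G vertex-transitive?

Automorphisms preserve degree, but G has vertices of degree 1 and vertices of degree 2; no automorphism maps one to the other, so G is not vertex-transitive.

No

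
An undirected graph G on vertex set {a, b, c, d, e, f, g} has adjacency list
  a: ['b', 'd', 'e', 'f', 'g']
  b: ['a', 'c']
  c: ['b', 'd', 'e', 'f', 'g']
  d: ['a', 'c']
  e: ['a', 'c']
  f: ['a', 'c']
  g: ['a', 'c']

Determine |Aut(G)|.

The vertices split by degree into {a, c} (degree 5) and {b, d, e, f, g} (degree 2); every edge runs between the two parts, so G is the complete bipartite graph K_{2,5}. The parts have unequal sizes, so no automorphism swaps them; each part is permuted independently, giving S_2 × S_5 of order 2!·5! = 240.

240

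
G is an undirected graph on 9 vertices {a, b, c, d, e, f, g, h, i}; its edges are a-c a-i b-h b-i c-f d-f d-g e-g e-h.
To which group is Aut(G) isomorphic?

D_9

G is 2-regular and connected on 9 vertices, i.e. the cycle C_9. The automorphisms of the 9-cycle are exactly the symmetries of a regular 9-gon: the dihedral group D_9, |D_9| = 18.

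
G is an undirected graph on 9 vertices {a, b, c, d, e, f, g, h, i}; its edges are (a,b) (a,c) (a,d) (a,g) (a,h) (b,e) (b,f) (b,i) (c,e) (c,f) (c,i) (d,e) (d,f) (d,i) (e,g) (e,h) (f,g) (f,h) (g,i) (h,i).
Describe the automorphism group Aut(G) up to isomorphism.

The vertices split by degree into {a, e, f, i} (degree 5) and {b, c, d, g, h} (degree 4); every edge runs between the two parts, so G is the complete bipartite graph K_{4,5}. Automorphisms preserve the bipartition setwise (since the parts differ in size) and act as S_5 × S_4 within it; |Aut| = 2880.

S_5 × S_4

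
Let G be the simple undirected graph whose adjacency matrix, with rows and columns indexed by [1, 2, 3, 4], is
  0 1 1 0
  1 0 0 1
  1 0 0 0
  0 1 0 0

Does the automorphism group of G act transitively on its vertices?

Automorphisms preserve degree, but G has vertices of degree 1 and vertices of degree 2; no automorphism maps one to the other, so G is not vertex-transitive.

No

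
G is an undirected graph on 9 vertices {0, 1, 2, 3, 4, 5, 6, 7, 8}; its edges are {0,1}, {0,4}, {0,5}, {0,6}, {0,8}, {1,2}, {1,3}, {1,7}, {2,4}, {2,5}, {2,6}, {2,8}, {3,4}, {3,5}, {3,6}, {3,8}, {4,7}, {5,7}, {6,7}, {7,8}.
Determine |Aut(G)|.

2880

The vertices split by degree into {0, 2, 3, 7} (degree 5) and {1, 4, 5, 6, 8} (degree 4); every edge runs between the two parts, so G is the complete bipartite graph K_{4,5}. The parts have unequal sizes, so no automorphism swaps them; each part is permuted independently, giving S_4 × S_5 of order 4!·5! = 2880.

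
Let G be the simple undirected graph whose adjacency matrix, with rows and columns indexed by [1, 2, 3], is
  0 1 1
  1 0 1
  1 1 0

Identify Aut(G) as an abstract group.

All 3 vertices are pairwise adjacent: G = K_3. Every bijection on the vertex set is an automorphism of K_3; hence Aut(K_3) ≅ S_3, order 6.

the symmetric group on 3 letters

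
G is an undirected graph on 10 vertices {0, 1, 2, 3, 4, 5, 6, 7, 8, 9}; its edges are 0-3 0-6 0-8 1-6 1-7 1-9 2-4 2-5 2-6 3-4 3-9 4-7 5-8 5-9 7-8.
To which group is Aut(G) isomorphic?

G is 3-regular on 10 vertices with no triangles and no 4-cycles (girth 5): this is the Petersen graph. It is a classical fact that the Petersen graph has automorphism group S_5 (order 120), arising from its description as the Kneser graph K(5,2).

S_5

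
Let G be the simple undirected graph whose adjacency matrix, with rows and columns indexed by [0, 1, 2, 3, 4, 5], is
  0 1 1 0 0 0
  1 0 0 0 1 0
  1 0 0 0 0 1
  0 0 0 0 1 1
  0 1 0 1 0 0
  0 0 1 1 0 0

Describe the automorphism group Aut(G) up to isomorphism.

D_6

Every vertex has degree 2 and the graph is connected, so G is the 6-cycle C_6. The automorphisms of the 6-cycle are exactly the symmetries of a regular 6-gon: the dihedral group D_6, |D_6| = 12.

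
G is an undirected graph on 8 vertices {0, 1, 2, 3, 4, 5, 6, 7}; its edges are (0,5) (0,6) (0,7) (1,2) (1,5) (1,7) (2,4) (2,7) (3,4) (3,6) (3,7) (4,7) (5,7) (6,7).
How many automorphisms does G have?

14

Vertex 7 is the unique vertex of degree 7; the remaining 7 vertices each have degree 3 and induce a cycle, so G is the wheel on 8 vertices with hub 7. Every automorphism fixes the hub and acts on the rim 7-cycle, so Aut(G) ≅ Aut(C_7) = D_7 of order 14.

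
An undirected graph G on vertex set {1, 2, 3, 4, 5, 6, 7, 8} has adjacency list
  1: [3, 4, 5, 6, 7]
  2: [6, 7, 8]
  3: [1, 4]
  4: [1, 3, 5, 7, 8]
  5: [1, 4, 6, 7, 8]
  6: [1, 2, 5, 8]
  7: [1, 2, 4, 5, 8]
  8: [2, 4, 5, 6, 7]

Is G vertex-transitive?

Vertex 2 is the only vertex of degree 3, so every automorphism fixes it; G is not vertex-transitive.

No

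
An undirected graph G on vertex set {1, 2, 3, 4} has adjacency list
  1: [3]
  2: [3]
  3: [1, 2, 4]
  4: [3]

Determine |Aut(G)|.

6

Vertex 3 has degree 3 and every other vertex has degree 1, so G is the star K_{1,3} with centre 3. The 3 leaves are pairwise interchangeable while the centre is fixed, giving Aut(G) = S_3.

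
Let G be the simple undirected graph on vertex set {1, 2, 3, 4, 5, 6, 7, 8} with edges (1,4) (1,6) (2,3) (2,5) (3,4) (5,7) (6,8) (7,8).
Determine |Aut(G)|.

Every vertex has degree 2 and the graph is connected, so G is the 8-cycle C_8. C_8 has 8 rotations and 8 reflections, so Aut(C_8) ≅ D_8 of order 16.

16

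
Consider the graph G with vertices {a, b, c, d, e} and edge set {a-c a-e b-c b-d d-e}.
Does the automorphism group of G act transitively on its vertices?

G is 2-regular and connected on 5 vertices, i.e. the cycle C_5. The automorphisms of the 5-cycle are exactly the symmetries of a regular 5-gon: the dihedral group D_5, |D_5| = 10. This group acts transitively on the 5 vertices.

Yes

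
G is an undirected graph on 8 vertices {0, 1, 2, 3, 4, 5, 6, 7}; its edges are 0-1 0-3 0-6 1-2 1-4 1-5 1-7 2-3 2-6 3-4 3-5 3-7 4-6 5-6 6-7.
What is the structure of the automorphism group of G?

S_3 × S_5

The vertices split by degree into {1, 3, 6} (degree 5) and {0, 2, 4, 5, 7} (degree 3); every edge runs between the two parts, so G is the complete bipartite graph K_{3,5}. The parts have unequal sizes, so no automorphism swaps them; each part is permuted independently, giving S_3 × S_5 of order 3!·5! = 720.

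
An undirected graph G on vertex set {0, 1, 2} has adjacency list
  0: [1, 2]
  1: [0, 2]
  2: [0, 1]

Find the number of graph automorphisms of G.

6

Every vertex has degree 2, so G is the complete graph K_3. Any permutation of the 3 vertices preserves K_3, so Aut(K_3) = S_3 of order 3! = 6.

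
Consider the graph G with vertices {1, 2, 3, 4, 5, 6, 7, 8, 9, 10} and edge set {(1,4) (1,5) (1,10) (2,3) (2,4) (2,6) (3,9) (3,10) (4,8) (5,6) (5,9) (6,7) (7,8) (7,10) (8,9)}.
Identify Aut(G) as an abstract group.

G is 3-regular on 10 vertices with no triangles and no 4-cycles (girth 5): this is the Petersen graph. Viewing the Petersen graph as the Kneser graph K(5,2) — vertices are 2-subsets of {1,…,5}, edges join disjoint pairs — its automorphisms are exactly the permutations of the 5-element set, so Aut ≅ S_5 of order 120.

S_5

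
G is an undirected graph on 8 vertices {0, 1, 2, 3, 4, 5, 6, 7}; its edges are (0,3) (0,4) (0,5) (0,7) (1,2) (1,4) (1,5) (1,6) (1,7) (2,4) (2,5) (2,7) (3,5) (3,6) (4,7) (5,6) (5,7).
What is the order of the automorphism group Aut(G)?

Degrees alone do not determine every vertex (e.g. 0 and 2 both have degree 4), but their neighbour-degree multisets differ: N(0) has degrees [3, 4, 5, 6] while N(2) has degrees [4, 5, 5, 6]. Repeating this refinement separates all vertices, so the only automorphism is the identity.

1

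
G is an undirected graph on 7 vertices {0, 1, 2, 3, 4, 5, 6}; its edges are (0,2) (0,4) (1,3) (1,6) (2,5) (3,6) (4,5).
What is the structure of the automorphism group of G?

D_4 × D_3

G has two connected components, {0, 2, 4, 5} and {1, 3, 6}; each is 2-regular, so G = C_4 ⊔ C_3. No automorphism exchanges components of different sizes, hence Aut(G) is the direct product D_4 × D_3, order 48.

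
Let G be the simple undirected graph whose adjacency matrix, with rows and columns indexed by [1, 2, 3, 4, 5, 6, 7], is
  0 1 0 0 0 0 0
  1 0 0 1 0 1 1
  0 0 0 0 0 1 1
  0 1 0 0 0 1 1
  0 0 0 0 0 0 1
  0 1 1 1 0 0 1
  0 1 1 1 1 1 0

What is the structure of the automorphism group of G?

1

Degrees alone do not determine every vertex (e.g. 1 and 5 both have degree 1), but their neighbour-degree multisets differ: N(1) has degrees [4] while N(5) has degrees [5]. Repeating this refinement separates all vertices, so the only automorphism is the identity.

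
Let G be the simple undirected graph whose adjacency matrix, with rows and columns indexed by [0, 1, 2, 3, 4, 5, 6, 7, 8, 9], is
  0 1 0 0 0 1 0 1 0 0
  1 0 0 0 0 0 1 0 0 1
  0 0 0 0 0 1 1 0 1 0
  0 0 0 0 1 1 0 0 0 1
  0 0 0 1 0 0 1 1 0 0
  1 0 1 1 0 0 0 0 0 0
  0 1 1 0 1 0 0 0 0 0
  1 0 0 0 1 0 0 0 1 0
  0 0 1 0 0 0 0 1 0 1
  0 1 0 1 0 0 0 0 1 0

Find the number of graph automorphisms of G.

120

G is 3-regular on 10 vertices with no triangles and no 4-cycles (girth 5): this is the Petersen graph. Viewing the Petersen graph as the Kneser graph K(5,2) — vertices are 2-subsets of {1,…,5}, edges join disjoint pairs — its automorphisms are exactly the permutations of the 5-element set, so Aut ≅ S_5 of order 120.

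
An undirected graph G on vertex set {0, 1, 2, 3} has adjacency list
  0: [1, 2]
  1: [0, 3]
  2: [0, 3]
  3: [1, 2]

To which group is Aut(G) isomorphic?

Every vertex has degree 2 and the graph is connected, so G is the 4-cycle C_4. The automorphisms of the 4-cycle are exactly the symmetries of a regular 4-gon: the dihedral group D_4, |D_4| = 8.

the dihedral group of order 8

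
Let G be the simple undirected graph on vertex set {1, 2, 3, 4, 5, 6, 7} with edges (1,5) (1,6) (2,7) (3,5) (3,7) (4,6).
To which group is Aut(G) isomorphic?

The degree sequence is [2, 1, 2, 1, 2, 2, 2]; the two degree-1 vertices 2 and 4 are the ends of a path, so G = P_7. A path has exactly one nontrivial symmetry — reversal — giving Aut(G) of order 2.

Z_2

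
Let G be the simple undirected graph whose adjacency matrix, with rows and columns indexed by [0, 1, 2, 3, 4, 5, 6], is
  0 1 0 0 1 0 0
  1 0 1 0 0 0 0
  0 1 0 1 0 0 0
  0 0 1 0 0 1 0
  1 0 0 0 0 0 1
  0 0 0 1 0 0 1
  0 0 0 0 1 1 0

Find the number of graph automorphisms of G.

14

G is 2-regular and connected on 7 vertices, i.e. the cycle C_7. C_7 has 7 rotations and 7 reflections, so Aut(C_7) ≅ D_7 of order 14.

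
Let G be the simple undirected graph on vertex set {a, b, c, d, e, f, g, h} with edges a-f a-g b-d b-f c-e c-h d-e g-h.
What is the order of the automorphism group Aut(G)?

16

Every vertex has degree 2 and the graph is connected, so G is the 8-cycle C_8. C_8 has 8 rotations and 8 reflections, so Aut(C_8) ≅ D_8 of order 16.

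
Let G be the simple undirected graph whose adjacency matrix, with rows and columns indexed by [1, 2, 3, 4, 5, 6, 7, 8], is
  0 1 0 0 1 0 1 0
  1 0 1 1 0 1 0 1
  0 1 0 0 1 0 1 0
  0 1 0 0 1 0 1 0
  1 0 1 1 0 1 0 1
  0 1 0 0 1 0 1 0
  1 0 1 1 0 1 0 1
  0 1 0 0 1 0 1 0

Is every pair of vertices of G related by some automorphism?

No

Automorphisms preserve degree, but G has vertices of degree 3 and vertices of degree 5; no automorphism maps one to the other, so G is not vertex-transitive.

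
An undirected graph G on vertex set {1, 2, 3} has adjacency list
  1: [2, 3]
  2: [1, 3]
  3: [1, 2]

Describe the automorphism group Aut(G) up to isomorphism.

All 3 vertices are pairwise adjacent: G = K_3. Every bijection on the vertex set is an automorphism of K_3; hence Aut(K_3) ≅ S_3, order 6.

S_3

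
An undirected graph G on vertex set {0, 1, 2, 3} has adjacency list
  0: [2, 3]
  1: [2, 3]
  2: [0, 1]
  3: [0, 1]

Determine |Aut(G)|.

8

G is 2-regular and bipartite on 2^2 = 4 vertices with girth 4; it is the hypercube graph Q_2. Aut(Q_2) consists of the signed permutations of the 2 coordinate axes: 2! permutations times 2^2 sign flips, so |Aut| = 2^2·2! = 8.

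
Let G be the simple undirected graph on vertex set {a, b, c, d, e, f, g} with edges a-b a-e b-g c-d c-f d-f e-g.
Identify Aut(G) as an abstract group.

G has two connected components, {a, b, e, g} and {c, d, f}; each is 2-regular, so G = C_4 ⊔ C_3. No automorphism exchanges components of different sizes, hence Aut(G) is the direct product D_4 × D_3, order 48.

D_4 × D_3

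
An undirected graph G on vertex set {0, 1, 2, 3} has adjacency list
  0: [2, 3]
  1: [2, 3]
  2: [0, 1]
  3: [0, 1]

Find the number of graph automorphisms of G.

G is 2-regular and bipartite on 2^2 = 4 vertices with girth 4; it is the hypercube graph Q_2. Aut(Q_2) consists of the signed permutations of the 2 coordinate axes: 2! permutations times 2^2 sign flips, so |Aut| = 2^2·2! = 8.

8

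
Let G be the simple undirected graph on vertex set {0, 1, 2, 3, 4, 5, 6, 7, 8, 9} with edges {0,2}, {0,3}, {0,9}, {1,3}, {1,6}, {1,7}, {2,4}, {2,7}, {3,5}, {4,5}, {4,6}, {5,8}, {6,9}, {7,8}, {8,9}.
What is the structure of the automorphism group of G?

the symmetric group S_5

G is 3-regular on 10 vertices with no triangles and no 4-cycles (girth 5): this is the Petersen graph. Viewing the Petersen graph as the Kneser graph K(5,2) — vertices are 2-subsets of {1,…,5}, edges join disjoint pairs — its automorphisms are exactly the permutations of the 5-element set, so Aut ≅ S_5 of order 120.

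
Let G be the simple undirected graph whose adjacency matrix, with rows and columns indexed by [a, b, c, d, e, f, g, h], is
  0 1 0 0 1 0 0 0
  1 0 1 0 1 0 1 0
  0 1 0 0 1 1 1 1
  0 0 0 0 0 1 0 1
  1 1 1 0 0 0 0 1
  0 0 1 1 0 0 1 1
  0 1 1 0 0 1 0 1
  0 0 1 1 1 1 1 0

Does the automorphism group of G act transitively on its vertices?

Automorphisms preserve degree, but G has vertices of degree 2 and vertices of degree 5; no automorphism maps one to the other, so G is not vertex-transitive.

No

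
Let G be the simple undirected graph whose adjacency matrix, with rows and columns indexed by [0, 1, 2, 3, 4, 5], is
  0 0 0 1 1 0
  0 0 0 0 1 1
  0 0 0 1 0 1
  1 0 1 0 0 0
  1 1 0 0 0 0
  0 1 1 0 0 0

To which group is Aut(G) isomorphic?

Every vertex has degree 2 and the graph is connected, so G is the 6-cycle C_6. The automorphisms of the 6-cycle are exactly the symmetries of a regular 6-gon: the dihedral group D_6, |D_6| = 12.

the dihedral group of order 12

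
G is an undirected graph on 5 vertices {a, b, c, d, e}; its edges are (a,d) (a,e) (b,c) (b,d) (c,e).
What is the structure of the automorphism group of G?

Every vertex has degree 2 and the graph is connected, so G is the 5-cycle C_5. C_5 has 5 rotations and 5 reflections, so Aut(C_5) ≅ D_5 of order 10.

D_5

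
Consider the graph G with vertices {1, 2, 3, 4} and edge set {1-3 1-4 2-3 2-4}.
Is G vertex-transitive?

G is 2-regular and bipartite on 2^2 = 4 vertices with girth 4; it is the hypercube graph Q_2. The symmetry group of the 2-cube is the hyperoctahedral group B_2 = Z_2 ≀ S_2, of order 2^2·2! = 8. This group acts transitively on the 4 vertices.

Yes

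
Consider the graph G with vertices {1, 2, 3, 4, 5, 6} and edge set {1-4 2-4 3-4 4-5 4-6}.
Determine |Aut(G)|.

120

Vertex 4 has degree 5 and every other vertex has degree 1, so G is the star K_{1,5} with centre 4. The 5 leaves are pairwise interchangeable while the centre is fixed, giving Aut(G) = S_5.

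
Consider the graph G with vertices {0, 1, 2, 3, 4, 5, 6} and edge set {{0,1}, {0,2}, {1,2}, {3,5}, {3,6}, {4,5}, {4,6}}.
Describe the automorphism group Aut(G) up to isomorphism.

G has two connected components, {3, 4, 5, 6} and {0, 1, 2}; each is 2-regular, so G = C_4 ⊔ C_3. No automorphism exchanges components of different sizes, hence Aut(G) is the direct product D_4 × D_3, order 48.

D_4 × D_3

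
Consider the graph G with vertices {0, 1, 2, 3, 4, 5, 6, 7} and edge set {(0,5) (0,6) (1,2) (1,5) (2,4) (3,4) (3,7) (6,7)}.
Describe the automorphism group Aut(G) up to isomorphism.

the dihedral group of order 16

G is 2-regular and connected on 8 vertices, i.e. the cycle C_8. The automorphisms of the 8-cycle are exactly the symmetries of a regular 8-gon: the dihedral group D_8, |D_8| = 16.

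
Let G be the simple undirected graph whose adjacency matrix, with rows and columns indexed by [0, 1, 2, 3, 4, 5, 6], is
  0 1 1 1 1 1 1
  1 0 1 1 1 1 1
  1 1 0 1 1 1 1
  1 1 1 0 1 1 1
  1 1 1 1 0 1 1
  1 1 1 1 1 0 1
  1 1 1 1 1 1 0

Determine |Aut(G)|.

Every vertex has degree 6, so G is the complete graph K_7. Any permutation of the 7 vertices preserves K_7, so Aut(K_7) = S_7 of order 7! = 5040.

5040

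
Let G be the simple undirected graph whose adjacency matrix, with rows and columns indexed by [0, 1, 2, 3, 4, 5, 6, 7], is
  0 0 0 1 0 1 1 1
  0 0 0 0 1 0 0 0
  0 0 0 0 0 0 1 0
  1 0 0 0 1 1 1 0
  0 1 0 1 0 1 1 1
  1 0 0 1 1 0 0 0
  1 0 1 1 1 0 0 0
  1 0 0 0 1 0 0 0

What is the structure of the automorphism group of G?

Degrees alone do not determine every vertex (e.g. 0 and 3 both have degree 4), but their neighbour-degree multisets differ: N(0) has degrees [2, 3, 4, 4] while N(3) has degrees [3, 4, 4, 5]. Repeating this refinement separates all vertices, so the only automorphism is the identity.

1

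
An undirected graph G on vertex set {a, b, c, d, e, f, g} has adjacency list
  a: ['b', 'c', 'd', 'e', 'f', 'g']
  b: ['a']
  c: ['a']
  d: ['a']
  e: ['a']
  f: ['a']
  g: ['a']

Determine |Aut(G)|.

Vertex a has degree 6 and every other vertex has degree 1, so G is the star K_{1,6} with centre a. Any automorphism fixes the centre and permutes the 6 leaves freely, so Aut(G) ≅ S_6 of order 6! = 720.

720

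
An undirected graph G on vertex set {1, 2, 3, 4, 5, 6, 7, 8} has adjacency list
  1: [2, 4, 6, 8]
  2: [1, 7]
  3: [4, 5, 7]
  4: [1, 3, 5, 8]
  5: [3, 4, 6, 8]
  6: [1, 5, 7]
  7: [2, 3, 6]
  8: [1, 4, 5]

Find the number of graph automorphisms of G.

The degree sequence is [4, 2, 3, 4, 4, 3, 3, 3]. Checking the degree-preserving permutations of the vertex set shows that none except the identity preserves every edge, so Aut(G) is trivial.

1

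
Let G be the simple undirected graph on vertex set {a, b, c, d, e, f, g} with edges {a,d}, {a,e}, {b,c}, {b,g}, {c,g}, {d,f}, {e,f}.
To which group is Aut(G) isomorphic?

G has two connected components, {a, d, e, f} and {b, c, g}; each is 2-regular, so G = C_4 ⊔ C_3. No automorphism exchanges components of different sizes, hence Aut(G) is the direct product D_4 × D_3, order 48.

D_4 × D_3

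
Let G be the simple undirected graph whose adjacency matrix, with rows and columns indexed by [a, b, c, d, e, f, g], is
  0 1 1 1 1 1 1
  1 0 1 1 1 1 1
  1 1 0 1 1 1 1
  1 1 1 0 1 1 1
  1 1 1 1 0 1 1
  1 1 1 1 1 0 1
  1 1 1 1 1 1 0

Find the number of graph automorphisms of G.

5040

Every vertex has degree 6, so G is the complete graph K_7. Any permutation of the 7 vertices preserves K_7, so Aut(K_7) = S_7 of order 7! = 5040.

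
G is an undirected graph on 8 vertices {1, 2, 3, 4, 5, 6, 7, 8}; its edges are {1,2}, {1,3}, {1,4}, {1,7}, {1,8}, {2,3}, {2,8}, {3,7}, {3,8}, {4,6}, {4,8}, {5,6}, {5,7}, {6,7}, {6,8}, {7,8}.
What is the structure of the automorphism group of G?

The degree sequence is [5, 3, 4, 3, 2, 4, 5, 6]. Checking the degree-preserving permutations of the vertex set shows that none except the identity preserves every edge, so Aut(G) is trivial.

1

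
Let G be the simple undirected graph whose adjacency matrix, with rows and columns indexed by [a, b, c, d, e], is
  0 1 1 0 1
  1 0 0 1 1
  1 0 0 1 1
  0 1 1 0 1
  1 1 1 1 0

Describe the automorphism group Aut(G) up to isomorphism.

the dihedral group of order 8

Vertex e is the unique vertex of degree 4; the remaining 4 vertices each have degree 3 and induce a cycle, so G is the wheel on 5 vertices with hub e. Every automorphism fixes the hub and acts on the rim 4-cycle, so Aut(G) ≅ Aut(C_4) = D_4 of order 8.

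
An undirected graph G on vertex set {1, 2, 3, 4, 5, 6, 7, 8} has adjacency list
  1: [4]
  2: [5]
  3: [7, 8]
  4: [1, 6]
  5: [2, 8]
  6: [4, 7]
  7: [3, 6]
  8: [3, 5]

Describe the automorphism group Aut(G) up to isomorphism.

The degree sequence is [1, 1, 2, 2, 2, 2, 2, 2]; the two degree-1 vertices 1 and 2 are the ends of a path, so G = P_8. The only nontrivial automorphism of a path is the end-to-end reflection, so Aut(G) ≅ Z_2.

C_2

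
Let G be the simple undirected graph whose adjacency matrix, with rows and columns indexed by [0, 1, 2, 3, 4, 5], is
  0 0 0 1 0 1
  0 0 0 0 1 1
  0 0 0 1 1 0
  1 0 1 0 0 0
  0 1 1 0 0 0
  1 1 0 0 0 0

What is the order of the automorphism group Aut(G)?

12

G is 2-regular and connected on 6 vertices, i.e. the cycle C_6. C_6 has 6 rotations and 6 reflections, so Aut(C_6) ≅ D_6 of order 12.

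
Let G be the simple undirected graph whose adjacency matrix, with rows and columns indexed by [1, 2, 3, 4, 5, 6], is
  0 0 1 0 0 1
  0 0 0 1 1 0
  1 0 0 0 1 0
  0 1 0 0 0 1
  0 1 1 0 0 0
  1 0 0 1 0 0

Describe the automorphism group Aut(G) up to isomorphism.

G is 2-regular and connected on 6 vertices, i.e. the cycle C_6. The automorphisms of the 6-cycle are exactly the symmetries of a regular 6-gon: the dihedral group D_6, |D_6| = 12.

D_6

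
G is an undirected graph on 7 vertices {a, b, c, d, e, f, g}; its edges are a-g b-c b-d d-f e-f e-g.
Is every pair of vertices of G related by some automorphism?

Automorphisms preserve degree, but G has vertices of degree 1 and vertices of degree 2; no automorphism maps one to the other, so G is not vertex-transitive.

No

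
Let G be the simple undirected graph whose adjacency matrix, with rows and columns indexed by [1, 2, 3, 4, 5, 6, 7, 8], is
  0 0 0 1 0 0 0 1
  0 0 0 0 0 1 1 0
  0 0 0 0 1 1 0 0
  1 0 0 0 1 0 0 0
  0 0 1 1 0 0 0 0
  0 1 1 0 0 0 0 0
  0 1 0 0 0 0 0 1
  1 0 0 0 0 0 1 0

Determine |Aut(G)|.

Every vertex has degree 2 and the graph is connected, so G is the 8-cycle C_8. The automorphisms of the 8-cycle are exactly the symmetries of a regular 8-gon: the dihedral group D_8, |D_8| = 16.

16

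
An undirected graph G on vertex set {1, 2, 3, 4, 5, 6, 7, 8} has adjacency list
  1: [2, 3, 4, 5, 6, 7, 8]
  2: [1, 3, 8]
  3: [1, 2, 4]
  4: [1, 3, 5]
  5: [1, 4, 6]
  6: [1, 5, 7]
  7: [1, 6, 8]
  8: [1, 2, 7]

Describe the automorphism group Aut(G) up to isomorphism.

Vertex 1 is the unique vertex of degree 7; the remaining 7 vertices each have degree 3 and induce a cycle, so G is the wheel on 8 vertices with hub 1. With the hub fixed, the remaining symmetry is that of the rim cycle C_7, giving the dihedral group D_7.

D_7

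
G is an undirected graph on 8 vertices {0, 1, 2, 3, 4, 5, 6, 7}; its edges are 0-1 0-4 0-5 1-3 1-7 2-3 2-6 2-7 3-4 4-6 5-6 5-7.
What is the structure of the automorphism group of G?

G is 3-regular and bipartite on 2^3 = 8 vertices with girth 4; it is the hypercube graph Q_3. Aut(Q_3) consists of the signed permutations of the 3 coordinate axes: 3! permutations times 2^3 sign flips, so |Aut| = 2^3·3! = 48.

Z_2^3 ⋊ S_3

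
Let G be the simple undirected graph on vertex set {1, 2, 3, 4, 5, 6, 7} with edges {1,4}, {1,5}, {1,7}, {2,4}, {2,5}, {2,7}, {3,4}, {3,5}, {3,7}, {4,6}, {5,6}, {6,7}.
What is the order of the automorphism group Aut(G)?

The vertices split by degree into {4, 5, 7} (degree 4) and {1, 2, 3, 6} (degree 3); every edge runs between the two parts, so G is the complete bipartite graph K_{3,4}. The parts have unequal sizes, so no automorphism swaps them; each part is permuted independently, giving S_3 × S_4 of order 3!·4! = 144.

144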